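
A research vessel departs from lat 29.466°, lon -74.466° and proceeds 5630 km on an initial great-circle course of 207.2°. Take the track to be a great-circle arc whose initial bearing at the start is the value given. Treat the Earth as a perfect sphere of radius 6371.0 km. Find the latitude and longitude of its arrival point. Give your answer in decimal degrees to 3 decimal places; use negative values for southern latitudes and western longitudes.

δ = 5630/6371 = 0.883692 rad (50.6318°).
Converting: φ₁ = 0.514279 rad, θ = 3.616322 rad.
sin φ₂ = sin φ₁ cos δ + cos φ₁ sin δ cos θ = (0.491907)(0.634301) + (0.870648)(0.773086)(-0.889416) = -0.286636
φ₂ = asin(-0.286636) = -0.290714 rad = -16.657°.
Δλ = atan2( sin θ sin δ cos φ₁ , cos δ − sin φ₁ sin φ₂ ) = atan2(-0.307666, 0.775300) = -0.377775 rad = -21.645°.
Hence λ₂ = -74.466° + -21.645° = -96.111°.

latitude -16.657°, longitude -96.111°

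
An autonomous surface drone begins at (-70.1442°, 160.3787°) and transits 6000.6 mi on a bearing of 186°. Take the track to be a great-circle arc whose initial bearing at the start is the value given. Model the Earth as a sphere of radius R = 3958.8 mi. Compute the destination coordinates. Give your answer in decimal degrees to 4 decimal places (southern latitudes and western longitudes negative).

Angular distance δ = d/R = 6000.6 / 3958.8 = 1.515762 rad.
With φ₁ = -70.1442° = -1.224247 rad and θ = 186° = 3.246312 rad:
sin φ₂ = sin φ₁ cos δ + cos φ₁ sin δ cos θ = (-0.940550)(0.055006) + (0.339654)(0.998486)(-0.994522) = -0.389018
φ₂ = asin(-0.389018) = -0.399566 rad = -22.8934°.
For the longitude increment, Δλ = atan2( sin θ sin δ cos φ₁, cos δ − sin φ₁ sin φ₂ ) = atan2(-0.035450, -0.310885) = -173.4947°.
λ₂ = λ₁ + Δλ = -13.1160°.

latitude -22.8934°, longitude -13.1160°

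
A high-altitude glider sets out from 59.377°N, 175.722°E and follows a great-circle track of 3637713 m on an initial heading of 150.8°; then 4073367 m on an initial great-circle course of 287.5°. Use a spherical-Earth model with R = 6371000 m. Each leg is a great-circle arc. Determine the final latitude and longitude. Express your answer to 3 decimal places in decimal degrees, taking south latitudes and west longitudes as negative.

Apply the spherical direct solution leg by leg, carrying full precision between legs.
Leg 1: from (59.377°, 175.722°), δ = 3637713/6371000 = 0.570980 rad, θ = 150.8° → φ = 28.928°, λ = -166.745°.
Leg 2: from (28.928°, -166.745°), δ = 4073367/6371000 = 0.639361 rad, θ = 287.5° → φ = 33.039°, λ = 150.503°.

latitude 33.039°, longitude 150.503°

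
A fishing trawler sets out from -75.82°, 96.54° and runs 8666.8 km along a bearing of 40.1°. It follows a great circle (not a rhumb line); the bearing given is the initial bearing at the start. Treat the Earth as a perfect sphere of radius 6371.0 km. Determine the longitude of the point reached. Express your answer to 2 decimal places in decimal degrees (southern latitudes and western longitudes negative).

longitude 135.59°

The arc subtends δ = 8666.8/6371 = 1.360352 rad at the centre.
Converting: φ₁ = -1.323309 rad, θ = 0.699877 rad.
Destination latitude: φ₂ = arcsin( sin φ₁ cos δ + cos φ₁ sin δ cos θ ) = arcsin(-0.019282) = -1.10°.
Then Δλ = atan2(0.154309, 0.190200) = 0.681592 rad, from sin θ sin δ cos φ₁ over cos δ − sin φ₁ sin φ₂.
λ₂ = 96.54° + 39.05° = 135.59°.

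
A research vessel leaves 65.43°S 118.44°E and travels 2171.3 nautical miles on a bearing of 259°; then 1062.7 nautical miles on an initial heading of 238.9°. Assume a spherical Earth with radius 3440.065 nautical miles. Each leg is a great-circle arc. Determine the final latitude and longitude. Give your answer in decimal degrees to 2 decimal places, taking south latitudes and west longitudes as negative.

latitude -57.37°, longitude 21.51°

Apply the spherical direct solution leg by leg, carrying full precision between legs.
Leg 1: from (-65.43°, 118.44°), δ = 2171.3/3440.065 = 0.631180 rad, θ = 259° → φ = -51.36°, λ = 50.38°.
Leg 2: from (-51.36°, 50.38°), δ = 1062.7/3440.065 = 0.308919 rad, θ = 238.9° → φ = -57.37°, λ = 21.51°.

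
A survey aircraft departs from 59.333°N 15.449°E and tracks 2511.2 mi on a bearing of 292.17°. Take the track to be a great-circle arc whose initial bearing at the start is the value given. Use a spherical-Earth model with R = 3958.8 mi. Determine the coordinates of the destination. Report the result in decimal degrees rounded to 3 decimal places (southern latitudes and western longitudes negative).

latitude 53.793°, longitude -52.845°

The arc subtends δ = 2511.2/3958.8 = 0.634334 rad at the centre.
Start latitude φ₁ = 1.035556 rad; initial bearing θ = 5.099328 rad.
sin φ₂ = sin φ₁ cos δ + cos φ₁ sin δ cos θ = (0.860146)(0.805467) + (0.510048)(0.592641)(0.377356) = 0.806884
φ₂ = asin(0.806884) = 0.938859 rad = 53.793°.
For the longitude increment, Δλ = atan2( sin θ sin δ cos φ₁, cos δ − sin φ₁ sin φ₂ ) = atan2(-0.279927, 0.111428) = -68.294°.
λ₂ = 15.449° + -68.294° = -52.845°.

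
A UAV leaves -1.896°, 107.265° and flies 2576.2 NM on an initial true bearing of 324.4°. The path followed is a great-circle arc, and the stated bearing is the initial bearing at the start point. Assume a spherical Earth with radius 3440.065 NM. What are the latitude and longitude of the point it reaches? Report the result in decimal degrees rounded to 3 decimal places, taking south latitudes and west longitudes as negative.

latitude 31.941°, longitude 79.423°

Angular distance δ = d/R = 2576.2 / 3440.065 = 0.748881 rad.
With φ₁ = -1.896° = -0.033091 rad and θ = 324.4° = 5.661848 rad:
Applying the spherical law of cosines for sides, sin φ₂ = sin φ₁ cos δ + cos φ₁ sin δ cos θ = 0.529039, so φ₂ = 31.941°.
Δλ = atan2( sin θ sin δ cos φ₁ , cos δ − sin φ₁ sin φ₂ ) = atan2(-0.396104, 0.749954) = -0.485929 rad = -27.842°.
Hence λ₂ = 107.265° + -27.842° = 79.423°.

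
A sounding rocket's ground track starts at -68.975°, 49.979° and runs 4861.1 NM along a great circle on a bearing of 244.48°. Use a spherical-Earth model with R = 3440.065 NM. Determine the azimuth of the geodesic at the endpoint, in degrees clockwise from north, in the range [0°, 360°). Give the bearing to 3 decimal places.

The arc subtends δ = 4861.1/3440.065 = 1.413084 rad at the centre.
With φ₁ = -68.975° = -1.203841 rad and θ = 244.48° = 4.266981 rad:
sin φ₂ = sin φ₁ cos δ + cos φ₁ sin δ cos θ = (-0.933424)(0.157060) + (0.358775)(0.987589)(-0.430826) = -0.299255
φ₂ = asin(-0.299255) = -0.303911 rad = -17.413°.
Then Δλ = atan2(-0.319753, -0.122272) = -1.936034 rad, from sin θ sin δ cos φ₁ over cos δ − sin φ₁ sin φ₂.
Hence λ₂ = 49.979° + -110.927° = -60.948°.
The forward bearing on arrival equals the back-azimuth from the destination plus 180°.
Back-azimuth from P₂ (-17.413°, -60.948°) to P₁ (-68.975°, 49.979°), with Δλ' = λ₁ − λ₂ = 110.927°: atan2( sin Δλ' cos φ₁ , cos φ₂ sin φ₁ − sin φ₂ cos φ₁ cos Δλ' ) = 160.164°.
Final bearing = (160.164° + 180°) mod 360° = 340.164°.

final bearing 340.164°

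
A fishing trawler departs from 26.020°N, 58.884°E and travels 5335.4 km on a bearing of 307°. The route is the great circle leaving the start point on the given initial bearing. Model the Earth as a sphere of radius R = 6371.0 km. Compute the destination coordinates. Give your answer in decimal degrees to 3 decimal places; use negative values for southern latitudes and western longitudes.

latitude 44.062°, longitude 3.225°

Central angle δ = d/R = 0.837451 rad.
Start latitude φ₁ = 0.454135 rad; initial bearing θ = 5.358161 rad.
Destination latitude: φ₂ = arcsin( sin φ₁ cos δ + cos φ₁ sin δ cos θ ) = arcsin(0.695431) = 44.062°.
Then Δλ = atan2(-0.533198, 0.364284) = -0.971431 rad, from sin θ sin δ cos φ₁ over cos δ − sin φ₁ sin φ₂.
Hence λ₂ = 58.884° + -55.659° = 3.225°.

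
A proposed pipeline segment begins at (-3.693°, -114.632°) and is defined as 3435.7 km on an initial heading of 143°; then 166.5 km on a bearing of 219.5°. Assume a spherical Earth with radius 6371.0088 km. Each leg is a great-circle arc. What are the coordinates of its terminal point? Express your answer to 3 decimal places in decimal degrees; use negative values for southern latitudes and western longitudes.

Apply the spherical direct solution leg by leg, carrying full precision between legs.
Leg 1: from (-3.693°, -114.632°), δ = 3435.7/6371.0088 = 0.539271 rad, θ = 143° → φ = -27.680°, λ = -94.207°.
Leg 2: from (-27.680°, -94.207°), δ = 166.5/6371.0088 = 0.026134 rad, θ = 219.5° → φ = -28.831°, λ = -95.294°.

latitude -28.831°, longitude -95.294°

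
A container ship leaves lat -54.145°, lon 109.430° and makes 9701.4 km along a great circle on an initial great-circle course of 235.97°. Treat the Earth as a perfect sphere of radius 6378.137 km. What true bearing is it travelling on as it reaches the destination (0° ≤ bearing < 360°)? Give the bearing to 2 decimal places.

δ = 9701.4/6378.137 = 1.521040 rad (87.1492°).
Start latitude φ₁ = -0.945009 rad; initial bearing θ = 4.118453 rad.
Destination latitude: φ₂ = arcsin( sin φ₁ cos δ + cos φ₁ sin δ cos θ ) = arcsin(-0.367699) = -21.574°.
Δλ = atan2( sin θ sin δ cos φ₁ , cos δ − sin φ₁ sin φ₂ ) = atan2(-0.484825, -0.248285) = -2.044087 rad = -117.118°.
λ₂ = 109.430° + -117.118° = -7.688°.
The forward bearing on arrival equals the back-azimuth from the destination plus 180°.
Back-azimuth from P₂ (-21.57°, -7.69°) to P₁ (-54.15°, 109.43°), with Δλ' = λ₁ − λ₂ = 117.12°: atan2( sin Δλ' cos φ₁ , cos φ₂ sin φ₁ − sin φ₂ cos φ₁ cos Δλ' ) = 148.53°.
Final bearing = (148.53° + 180°) mod 360° = 328.53°.

final bearing 328.53°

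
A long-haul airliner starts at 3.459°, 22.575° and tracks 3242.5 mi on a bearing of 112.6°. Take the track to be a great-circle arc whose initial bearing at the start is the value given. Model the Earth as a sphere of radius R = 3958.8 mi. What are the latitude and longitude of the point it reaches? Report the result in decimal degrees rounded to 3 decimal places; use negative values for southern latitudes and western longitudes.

latitude -13.828°, longitude 66.566°

δ = 3242.5/3958.8 = 0.819061 rad (46.9288°).
Converting: φ₁ = 0.060371 rad, θ = 1.965241 rad.
Destination latitude: φ₂ = arcsin( sin φ₁ cos δ + cos φ₁ sin δ cos θ ) = arcsin(-0.239016) = -13.828°.
Δλ = atan2( sin θ sin δ cos φ₁ , cos δ − sin φ₁ sin φ₂ ) = atan2(0.673181, 0.697328) = 0.767781 rad = 43.991°.
λ₂ = λ₁ + Δλ = 66.566°.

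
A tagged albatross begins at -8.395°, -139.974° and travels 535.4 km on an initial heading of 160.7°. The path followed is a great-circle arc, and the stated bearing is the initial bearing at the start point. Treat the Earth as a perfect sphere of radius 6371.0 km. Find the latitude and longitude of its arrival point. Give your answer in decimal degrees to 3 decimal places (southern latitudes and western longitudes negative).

latitude -12.935°, longitude -138.343°

Angular distance δ = d/R = 535.4 / 6371 = 0.084037 rad.
Start latitude φ₁ = -0.146520 rad; initial bearing θ = 2.804744 rad.
Applying the spherical law of cosines for sides, sin φ₂ = sin φ₁ cos δ + cos φ₁ sin δ cos θ = -0.223854, so φ₂ = -12.935°.
Δλ = atan2( sin θ sin δ cos φ₁ , cos δ − sin φ₁ sin φ₂ ) = atan2(0.027446, 0.963789) = 0.028469 rad = 1.631°.
λ₂ = λ₁ + Δλ = -138.343°.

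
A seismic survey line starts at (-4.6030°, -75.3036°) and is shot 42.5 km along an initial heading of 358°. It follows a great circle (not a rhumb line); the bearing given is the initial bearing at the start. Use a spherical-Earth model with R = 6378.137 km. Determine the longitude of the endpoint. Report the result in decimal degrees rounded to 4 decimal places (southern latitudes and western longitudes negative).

longitude -75.3170°

δ = 42.5/6378.137 = 0.006663 rad (0.3818°).
Converting: φ₁ = -0.080338 rad, θ = 6.248279 rad.
sin φ₂ = sin φ₁ cos δ + cos φ₁ sin δ cos θ = (-0.080251)(0.999978) + (0.996775)(0.006663)(0.999391) = -0.073612
φ₂ = asin(-0.073612) = -0.073678 rad = -4.2214°.
Then Δλ = atan2(-0.000232, 0.994070) = -0.000233 rad, from sin θ sin δ cos φ₁ over cos δ − sin φ₁ sin φ₂.
λ₂ = -75.3036° + -0.0134° = -75.3170°.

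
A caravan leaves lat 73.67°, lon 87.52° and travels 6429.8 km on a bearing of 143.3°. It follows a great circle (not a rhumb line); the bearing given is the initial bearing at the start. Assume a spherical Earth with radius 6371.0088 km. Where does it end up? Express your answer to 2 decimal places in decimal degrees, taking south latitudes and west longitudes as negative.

latitude 18.68°, longitude 119.79°

Angular distance δ = d/R = 6429.8 / 6371.0088 = 1.009228 rad.
With φ₁ = 73.67° = 1.285784 rad and θ = 143.3° = 2.501057 rad:
Destination latitude: φ₂ = arcsin( sin φ₁ cos δ + cos φ₁ sin δ cos θ ) = arcsin(0.320219) = 18.68°.
Δλ = atan2( sin θ sin δ cos φ₁ , cos δ − sin φ₁ sin φ₂ ) = atan2(0.142227, 0.225213) = 0.563276 rad = 32.27°.
λ₂ = 87.52° + 32.27° = 119.79°.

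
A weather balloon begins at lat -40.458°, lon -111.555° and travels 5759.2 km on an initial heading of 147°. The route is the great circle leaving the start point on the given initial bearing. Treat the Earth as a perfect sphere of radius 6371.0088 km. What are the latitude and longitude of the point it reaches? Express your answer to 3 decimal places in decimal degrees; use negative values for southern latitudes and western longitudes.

latitude -64.525°, longitude -27.289°

δ = 5759.2/6371.0088 = 0.903970 rad (51.7937°).
With φ₁ = -40.458° = -0.706125 rad and θ = 147° = 2.565634 rad:
Applying the spherical law of cosines for sides, sin φ₂ = sin φ₁ cos δ + cos φ₁ sin δ cos θ = -0.902770, so φ₂ = -64.525°.
Then Δλ = atan2(0.325635, 0.032696) = 1.470724 rad, from sin θ sin δ cos φ₁ over cos δ − sin φ₁ sin φ₂.
λ₂ = λ₁ + Δλ = -27.289°.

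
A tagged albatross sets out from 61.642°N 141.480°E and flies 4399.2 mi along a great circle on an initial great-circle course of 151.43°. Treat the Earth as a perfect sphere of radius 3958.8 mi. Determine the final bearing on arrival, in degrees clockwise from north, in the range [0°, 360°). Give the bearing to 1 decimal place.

final bearing 166.9°

δ = 4399.2/3958.8 = 1.111246 rad (63.6697°).
Start latitude φ₁ = 1.075856 rad; initial bearing θ = 2.642952 rad.
sin φ₂ = sin φ₁ cos δ + cos φ₁ sin δ cos θ = (0.879997)(0.443545) + (0.474979)(0.896252)(-0.878233) = 0.016454
φ₂ = asin(0.016454) = 0.016454 rad = 0.943°.
Then Δλ = atan2(0.203584, 0.429066) = 0.443025 rad, from sin θ sin δ cos φ₁ over cos δ − sin φ₁ sin φ₂.
Hence λ₂ = 141.480° + 25.383° = 166.863°.
The forward bearing on arrival equals the back-azimuth from the destination plus 180°.
Back-azimuth from P₂ (0.9°, 166.9°) to P₁ (61.6°, 141.5°), with Δλ' = λ₁ − λ₂ = -25.4°: atan2( sin Δλ' cos φ₁ , cos φ₂ sin φ₁ − sin φ₂ cos φ₁ cos Δλ' ) = 346.9°.
Final bearing = (346.9° + 180°) mod 360° = 166.9°.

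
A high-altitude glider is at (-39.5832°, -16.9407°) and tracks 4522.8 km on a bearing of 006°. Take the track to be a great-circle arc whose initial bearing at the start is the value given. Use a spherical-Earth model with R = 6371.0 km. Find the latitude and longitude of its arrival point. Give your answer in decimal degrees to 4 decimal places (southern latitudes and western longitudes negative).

δ = 4522.8/6371 = 0.709904 rad (40.6745°).
With φ₁ = -39.5832° = -0.690857 rad and θ = 6° = 0.104720 rad:
Destination latitude: φ₂ = arcsin( sin φ₁ cos δ + cos φ₁ sin δ cos θ ) = arcsin(0.016294) = 0.9336°.
Δλ = atan2( sin θ sin δ cos φ₁ , cos δ − sin φ₁ sin φ₂ ) = atan2(0.052506, 0.768807) = 0.068189 rad = 3.9070°.
λ₂ = -16.9407° + 3.9070° = -13.0337°.

latitude 0.9336°, longitude -13.0337°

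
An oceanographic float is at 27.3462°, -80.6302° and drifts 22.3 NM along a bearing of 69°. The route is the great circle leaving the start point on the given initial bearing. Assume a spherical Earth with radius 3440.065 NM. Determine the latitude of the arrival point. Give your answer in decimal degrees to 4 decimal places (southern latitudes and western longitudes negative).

δ = 22.3/3440.065 = 0.006482 rad (0.3714°).
Start latitude φ₁ = 0.477281 rad; initial bearing θ = 1.204277 rad.
Applying the spherical law of cosines for sides, sin φ₂ = sin φ₁ cos δ + cos φ₁ sin δ cos θ = 0.461420, so φ₂ = 27.4788°.
For the longitude increment, Δλ = atan2( sin θ sin δ cos φ₁, cos δ − sin φ₁ sin φ₂ ) = atan2(0.005376, 0.788018) = 0.3908°.
λ₂ = λ₁ + Δλ = -80.2394°.

latitude 27.4788°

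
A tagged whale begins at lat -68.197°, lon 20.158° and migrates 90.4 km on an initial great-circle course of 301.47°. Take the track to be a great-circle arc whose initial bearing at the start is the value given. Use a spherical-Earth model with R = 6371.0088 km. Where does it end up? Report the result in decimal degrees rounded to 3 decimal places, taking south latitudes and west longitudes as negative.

The arc subtends δ = 90.4/6371.0088 = 0.014189 rad at the centre.
Converting: φ₁ = -1.190262 rad, θ = 5.261644 rad.
Applying the spherical law of cosines for sides, sin φ₂ = sin φ₁ cos δ + cos φ₁ sin δ cos θ = -0.925622, so φ₂ = -67.762°.
Δλ = atan2( sin θ sin δ cos φ₁ , cos δ − sin φ₁ sin φ₂ ) = atan2(-0.004495, 0.140491) = -0.031983 rad = -1.832°.
λ₂ = 20.158° + -1.832° = 18.326°.

latitude -67.762°, longitude 18.326°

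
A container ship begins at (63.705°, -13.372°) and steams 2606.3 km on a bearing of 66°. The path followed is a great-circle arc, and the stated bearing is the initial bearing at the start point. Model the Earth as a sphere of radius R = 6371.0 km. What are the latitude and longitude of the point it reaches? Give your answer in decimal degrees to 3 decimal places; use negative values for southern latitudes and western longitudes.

latitude 63.408°, longitude 40.900°

δ = 2606.3/6371 = 0.409088 rad (23.4390°).
Start latitude φ₁ = 1.111862 rad; initial bearing θ = 1.151917 rad.
Applying the spherical law of cosines for sides, sin φ₂ = sin φ₁ cos δ + cos φ₁ sin δ cos θ = 0.894219, so φ₂ = 63.408°.
For the longitude increment, Δλ = atan2( sin θ sin δ cos φ₁, cos δ − sin φ₁ sin φ₂ ) = atan2(0.160976, 0.115794) = 54.272°.
λ₂ = -13.372° + 54.272° = 40.900°.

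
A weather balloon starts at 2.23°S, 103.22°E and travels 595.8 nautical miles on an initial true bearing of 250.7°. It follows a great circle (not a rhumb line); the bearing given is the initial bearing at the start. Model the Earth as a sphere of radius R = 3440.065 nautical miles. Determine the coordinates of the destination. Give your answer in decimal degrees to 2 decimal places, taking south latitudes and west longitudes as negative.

latitude -5.47°, longitude 93.82°

δ = 595.8/3440.065 = 0.173194 rad (9.9233°).
With φ₁ = -2.23° = -0.038921 rad and θ = 250.7° = 4.375540 rad:
sin φ₂ = sin φ₁ cos δ + cos φ₁ sin δ cos θ = (-0.038911)(0.985039) + (0.999243)(0.172330)(-0.330514) = -0.095243
φ₂ = asin(-0.095243) = -0.095388 rad = -5.47°.
Δλ = atan2( sin θ sin δ cos φ₁ , cos δ − sin φ₁ sin φ₂ ) = atan2(-0.162522, 0.981333) = -0.164124 rad = -9.40°.
λ₂ = 103.22° + -9.40° = 93.82°.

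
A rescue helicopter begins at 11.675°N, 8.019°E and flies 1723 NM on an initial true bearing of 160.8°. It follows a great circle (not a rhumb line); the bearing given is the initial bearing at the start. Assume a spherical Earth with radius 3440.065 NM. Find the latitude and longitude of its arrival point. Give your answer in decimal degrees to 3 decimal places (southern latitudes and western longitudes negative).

The arc subtends δ = 1723/3440.065 = 0.500863 rad at the centre.
Converting: φ₁ = 0.203767 rad, θ = 2.806489 rad.
Destination latitude: φ₂ = arcsin( sin φ₁ cos δ + cos φ₁ sin δ cos θ ) = arcsin(-0.266587) = -15.461°.
Δλ = atan2( sin θ sin δ cos φ₁ , cos δ − sin φ₁ sin φ₂ ) = atan2(0.154649, 0.931115) = 0.164587 rad = 9.430°.
λ₂ = λ₁ + Δλ = 17.449°.

latitude -15.461°, longitude 17.449°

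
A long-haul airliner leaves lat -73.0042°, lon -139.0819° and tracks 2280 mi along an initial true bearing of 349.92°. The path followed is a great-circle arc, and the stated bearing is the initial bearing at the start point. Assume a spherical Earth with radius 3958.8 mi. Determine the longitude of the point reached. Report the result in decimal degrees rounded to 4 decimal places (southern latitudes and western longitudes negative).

δ = 2280/3958.8 = 0.575932 rad (32.9985°).
Start latitude φ₁ = -1.274164 rad; initial bearing θ = 6.107256 rad.
sin φ₂ = sin φ₁ cos δ + cos φ₁ sin δ cos θ = (-0.956326)(0.838685) + (0.292302)(0.544617)(0.984564) = -0.645321
φ₂ = asin(-0.645321) = -0.701444 rad = -40.1898°.
Δλ = atan2( sin θ sin δ cos φ₁ , cos δ − sin φ₁ sin φ₂ ) = atan2(-0.027862, 0.221547) = -0.125106 rad = -7.1680°.
Hence λ₂ = -139.0819° + -7.1680° = -146.2499°.

longitude -146.2499°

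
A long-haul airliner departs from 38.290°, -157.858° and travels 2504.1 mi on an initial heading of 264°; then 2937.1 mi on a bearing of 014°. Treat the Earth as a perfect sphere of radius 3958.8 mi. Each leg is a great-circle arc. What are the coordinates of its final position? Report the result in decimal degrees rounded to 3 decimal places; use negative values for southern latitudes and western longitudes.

latitude 66.597°, longitude -174.768°

Apply the spherical direct solution leg by leg, carrying full precision between legs.
Leg 1: from (38.290°, -157.858°), δ = 2504.1/3958.8 = 0.632540 rad, θ = 264° → φ = 26.824°, λ = 160.930°.
Leg 2: from (26.824°, 160.930°), δ = 2937.1/3958.8 = 0.741917 rad, θ = 14° → φ = 66.597°, λ = -174.768°.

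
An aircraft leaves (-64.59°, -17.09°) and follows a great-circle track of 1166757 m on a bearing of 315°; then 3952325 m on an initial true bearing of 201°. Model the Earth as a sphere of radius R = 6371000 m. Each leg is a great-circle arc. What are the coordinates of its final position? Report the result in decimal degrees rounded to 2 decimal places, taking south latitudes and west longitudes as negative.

latitude -77.98°, longitude -121.02°

Apply the spherical direct solution leg by leg, carrying full precision between legs.
Leg 1: from (-64.59°, -17.09°), δ = 1166757/6371000 = 0.183136 rad, θ = 315° → φ = -56.40°, λ = -30.55°.
Leg 2: from (-56.40°, -30.55°), δ = 3952325/6371000 = 0.620362 rad, θ = 201° → φ = -77.98°, λ = -121.02°.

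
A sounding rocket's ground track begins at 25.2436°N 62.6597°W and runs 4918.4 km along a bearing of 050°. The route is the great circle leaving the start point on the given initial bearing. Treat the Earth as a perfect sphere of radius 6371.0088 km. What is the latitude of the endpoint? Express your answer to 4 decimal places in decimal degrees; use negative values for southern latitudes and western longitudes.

Angular distance δ = d/R = 4918.4 / 6371.0088 = 0.771997 rad.
Start latitude φ₁ = 0.440584 rad; initial bearing θ = 0.872665 rad.
Applying the spherical law of cosines for sides, sin φ₂ = sin φ₁ cos δ + cos φ₁ sin δ cos θ = 0.711140, so φ₂ = 45.3278°.
Then Δλ = atan2(0.483337, 0.413241) = 0.863422 rad, from sin θ sin δ cos φ₁ over cos δ − sin φ₁ sin φ₂.
λ₂ = λ₁ + Δλ = -13.1893°.

latitude 45.3278°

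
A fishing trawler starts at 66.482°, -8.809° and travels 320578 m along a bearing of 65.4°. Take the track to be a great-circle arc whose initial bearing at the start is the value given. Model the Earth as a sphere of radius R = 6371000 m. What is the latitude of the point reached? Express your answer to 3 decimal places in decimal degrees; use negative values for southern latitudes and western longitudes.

Angular distance δ = d/R = 320578 / 6371000 = 0.050318 rad.
Start latitude φ₁ = 1.160330 rad; initial bearing θ = 1.141445 rad.
Destination latitude: φ₂ = arcsin( sin φ₁ cos δ + cos φ₁ sin δ cos θ ) = arcsin(0.924129) = 67.537°.
For the longitude increment, Δλ = atan2( sin θ sin δ cos φ₁, cos δ − sin φ₁ sin φ₂ ) = atan2(0.018249, 0.151368) = 6.874°.
λ₂ = -8.809° + 6.874° = -1.935°.

latitude 67.537°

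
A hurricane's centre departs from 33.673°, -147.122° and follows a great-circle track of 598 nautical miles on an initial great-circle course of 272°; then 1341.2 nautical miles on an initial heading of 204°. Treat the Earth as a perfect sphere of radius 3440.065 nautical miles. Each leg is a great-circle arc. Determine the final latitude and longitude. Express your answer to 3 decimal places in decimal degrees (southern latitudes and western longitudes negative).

Apply the spherical direct solution leg by leg, carrying full precision between legs.
Leg 1: from (33.673°, -147.122°), δ = 598/3440.065 = 0.173834 rad, θ = 272° → φ = 33.444°, λ = -159.078°.
Leg 2: from (33.444°, -159.078°), δ = 1341.2/3440.065 = 0.389876 rad, θ = 204° → φ = 12.711°, λ = -168.196°.

latitude 12.711°, longitude -168.196°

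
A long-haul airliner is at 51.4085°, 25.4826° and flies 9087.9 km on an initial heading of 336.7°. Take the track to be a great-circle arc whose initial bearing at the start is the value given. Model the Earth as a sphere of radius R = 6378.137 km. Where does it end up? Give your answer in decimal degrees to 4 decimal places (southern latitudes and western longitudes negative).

latitude 42.8804°, longitude -122.2377°

Angular distance δ = d/R = 9087.9 / 6378.137 = 1.424852 rad.
With φ₁ = 51.4085° = 0.897248 rad and θ = 336.7° = 5.876524 rad:
sin φ₂ = sin φ₁ cos δ + cos φ₁ sin δ cos θ = (0.781613)(0.145427) + (0.623764)(0.989369)(0.918446) = 0.680471
φ₂ = asin(0.680471) = 0.748405 rad = 42.8804°.
For the longitude increment, Δλ = atan2( sin θ sin δ cos φ₁, cos δ − sin φ₁ sin φ₂ ) = atan2(-0.244104, -0.386438) = -147.7203°.
λ₂ = λ₁ + Δλ = -122.2377°.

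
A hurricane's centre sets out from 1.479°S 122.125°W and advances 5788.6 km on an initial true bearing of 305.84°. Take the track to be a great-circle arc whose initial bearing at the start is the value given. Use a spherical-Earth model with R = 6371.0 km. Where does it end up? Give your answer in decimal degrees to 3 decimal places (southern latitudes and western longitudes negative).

Angular distance δ = d/R = 5788.6 / 6371 = 0.908586 rad.
Start latitude φ₁ = -0.025813 rad; initial bearing θ = 5.337915 rad.
sin φ₂ = sin φ₁ cos δ + cos φ₁ sin δ cos θ = (-0.025811)(0.614862) + (0.999667)(0.788635)(0.585524) = 0.445741
φ₂ = asin(0.445741) = 0.462002 rad = 26.471°.
Then Δλ = atan2(-0.639098, 0.626366) = -0.795459 rad, from sin θ sin δ cos φ₁ over cos δ − sin φ₁ sin φ₂.
λ₂ = λ₁ + Δλ = -167.701°.

latitude 26.471°, longitude -167.701°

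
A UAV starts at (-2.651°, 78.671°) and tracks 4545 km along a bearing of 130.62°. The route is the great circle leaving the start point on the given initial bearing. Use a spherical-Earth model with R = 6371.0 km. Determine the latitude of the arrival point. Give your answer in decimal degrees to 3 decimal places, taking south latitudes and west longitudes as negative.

latitude -27.423°

Central angle δ = d/R = 0.713389 rad.
Converting: φ₁ = -0.046269 rad, θ = 2.279749 rad.
Destination latitude: φ₂ = arcsin( sin φ₁ cos δ + cos φ₁ sin δ cos θ ) = arcsin(-0.460558) = -27.423°.
Δλ = atan2( sin θ sin δ cos φ₁ , cos δ − sin φ₁ sin φ₂ ) = atan2(0.496187, 0.734847) = 0.593904 rad = 34.028°.
λ₂ = 78.671° + 34.028° = 112.699°.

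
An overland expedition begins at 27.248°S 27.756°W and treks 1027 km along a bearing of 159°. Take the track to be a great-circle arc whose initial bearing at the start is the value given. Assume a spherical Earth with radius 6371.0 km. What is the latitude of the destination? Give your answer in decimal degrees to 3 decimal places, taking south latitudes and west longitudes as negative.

latitude -35.812°

δ = 1027/6371 = 0.161199 rad (9.2360°).
Start latitude φ₁ = -0.475567 rad; initial bearing θ = 2.775074 rad.
Applying the spherical law of cosines for sides, sin φ₂ = sin φ₁ cos δ + cos φ₁ sin δ cos θ = -0.585121, so φ₂ = -35.812°.
Then Δλ = atan2(0.051136, 0.719142) = 0.070988 rad, from sin θ sin δ cos φ₁ over cos δ − sin φ₁ sin φ₂.
λ₂ = λ₁ + Δλ = -23.689°.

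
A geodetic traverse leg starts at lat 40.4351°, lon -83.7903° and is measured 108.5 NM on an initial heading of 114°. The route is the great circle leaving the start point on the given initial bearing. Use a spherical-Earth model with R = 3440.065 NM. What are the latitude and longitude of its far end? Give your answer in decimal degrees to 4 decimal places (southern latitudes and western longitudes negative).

Angular distance δ = d/R = 108.5 / 3440.065 = 0.031540 rad.
Start latitude φ₁ = 0.705726 rad; initial bearing θ = 1.989675 rad.
sin φ₂ = sin φ₁ cos δ + cos φ₁ sin δ cos θ = (0.648586)(0.999503) + (0.761141)(0.031535)(-0.406737) = 0.638501
φ₂ = asin(0.638501) = 0.692549 rad = 39.6801°.
For the longitude increment, Δλ = atan2( sin θ sin δ cos φ₁, cos δ − sin φ₁ sin φ₂ ) = atan2(0.021927, 0.585380) = 2.1452°.
Hence λ₂ = -83.7903° + 2.1452° = -81.6451°.

latitude 39.6801°, longitude -81.6451°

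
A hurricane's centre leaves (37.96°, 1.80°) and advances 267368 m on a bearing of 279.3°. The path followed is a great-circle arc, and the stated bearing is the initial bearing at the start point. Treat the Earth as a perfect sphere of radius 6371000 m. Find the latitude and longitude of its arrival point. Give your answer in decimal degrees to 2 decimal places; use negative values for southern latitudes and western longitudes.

latitude 38.31°, longitude -1.22°

Angular distance δ = d/R = 267368 / 6371000 = 0.041966 rad.
With φ₁ = 37.96° = 0.662527 rad and θ = 279.3° = 4.874705 rad:
Destination latitude: φ₂ = arcsin( sin φ₁ cos δ + cos φ₁ sin δ cos θ ) = arcsin(0.619915) = 38.31°.
Δλ = atan2( sin θ sin δ cos φ₁ , cos δ − sin φ₁ sin φ₂ ) = atan2(-0.032644, 0.617803) = -0.052789 rad = -3.02°.
λ₂ = 1.80° + -3.02° = -1.22°.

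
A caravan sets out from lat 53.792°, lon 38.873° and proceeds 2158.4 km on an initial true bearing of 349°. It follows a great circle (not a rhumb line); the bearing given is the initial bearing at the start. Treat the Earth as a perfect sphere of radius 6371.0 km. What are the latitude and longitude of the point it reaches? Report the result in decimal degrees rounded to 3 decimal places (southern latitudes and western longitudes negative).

Central angle δ = d/R = 0.338785 rad.
With φ₁ = 53.792° = 0.938848 rad and θ = 349° = 6.091199 rad:
Destination latitude: φ₂ = arcsin( sin φ₁ cos δ + cos φ₁ sin δ cos θ ) = arcsin(0.953727) = 72.502°.
For the longitude increment, Δλ = atan2( sin θ sin δ cos φ₁, cos δ − sin φ₁ sin φ₂ ) = atan2(-0.037460, 0.173618) = -12.175°.
λ₂ = 38.873° + -12.175° = 26.698°.

latitude 72.502°, longitude 26.698°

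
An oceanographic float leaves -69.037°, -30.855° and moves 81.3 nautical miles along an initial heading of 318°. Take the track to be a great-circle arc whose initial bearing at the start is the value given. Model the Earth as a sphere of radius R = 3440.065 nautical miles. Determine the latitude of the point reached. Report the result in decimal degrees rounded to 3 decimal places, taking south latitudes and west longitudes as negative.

latitude -68.013°

The arc subtends δ = 81.3/3440.065 = 0.023633 rad at the centre.
Converting: φ₁ = -1.204923 rad, θ = 5.550147 rad.
Applying the spherical law of cosines for sides, sin φ₂ = sin φ₁ cos δ + cos φ₁ sin δ cos θ = -0.927268, so φ₂ = -68.013°.
For the longitude increment, Δλ = atan2( sin θ sin δ cos φ₁, cos δ − sin φ₁ sin φ₂ ) = atan2(-0.005657, 0.133827) = -2.421°.
λ₂ = λ₁ + Δλ = -33.276°.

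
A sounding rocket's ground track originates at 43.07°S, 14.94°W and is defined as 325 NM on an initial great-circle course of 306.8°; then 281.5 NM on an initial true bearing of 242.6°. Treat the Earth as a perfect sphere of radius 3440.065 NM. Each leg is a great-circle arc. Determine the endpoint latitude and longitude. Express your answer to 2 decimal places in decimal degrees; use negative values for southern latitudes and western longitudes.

latitude -41.71°, longitude -26.15°

Apply the spherical direct solution leg by leg, carrying full precision between legs.
Leg 1: from (-43.07°, -14.94°), δ = 325/3440.065 = 0.094475 rad, θ = 306.8° → φ = -39.68°, λ = -20.57°.
Leg 2: from (-39.68°, -20.57°), δ = 281.5/3440.065 = 0.081830 rad, θ = 242.6° → φ = -41.71°, λ = -26.15°.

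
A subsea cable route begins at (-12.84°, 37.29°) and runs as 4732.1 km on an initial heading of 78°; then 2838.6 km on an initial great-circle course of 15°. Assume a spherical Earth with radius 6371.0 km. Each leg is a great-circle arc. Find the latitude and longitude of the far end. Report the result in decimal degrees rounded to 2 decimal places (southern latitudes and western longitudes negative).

latitude 23.09°, longitude 85.69°

Apply the spherical direct solution leg by leg, carrying full precision between legs.
Leg 1: from (-12.84°, 37.29°), δ = 4732.1/6371 = 0.742756 rad, θ = 78° → φ = -1.52°, λ = 78.73°.
Leg 2: from (-1.52°, 78.73°), δ = 2838.6/6371 = 0.445550 rad, θ = 15° → φ = 23.09°, λ = 85.69°.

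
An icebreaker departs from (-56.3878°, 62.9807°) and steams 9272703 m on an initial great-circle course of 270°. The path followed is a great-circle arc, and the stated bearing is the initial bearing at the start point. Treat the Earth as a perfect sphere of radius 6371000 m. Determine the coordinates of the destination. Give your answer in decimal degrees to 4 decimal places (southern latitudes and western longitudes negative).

latitude -5.4999°, longitude -23.3497°

Angular distance δ = d/R = 9272703 / 6371000 = 1.455455 rad.
Converting: φ₁ = -0.984153 rad, θ = 4.712389 rad.
Applying the spherical law of cosines for sides, sin φ₂ = sin φ₁ cos δ + cos φ₁ sin δ cos θ = -0.095844, so φ₂ = -5.4999°.
Then Δλ = atan2(-0.549891, 0.035267) = -1.506750 rad, from sin θ sin δ cos φ₁ over cos δ − sin φ₁ sin φ₂.
λ₂ = 62.9807° + -86.3304° = -23.3497°.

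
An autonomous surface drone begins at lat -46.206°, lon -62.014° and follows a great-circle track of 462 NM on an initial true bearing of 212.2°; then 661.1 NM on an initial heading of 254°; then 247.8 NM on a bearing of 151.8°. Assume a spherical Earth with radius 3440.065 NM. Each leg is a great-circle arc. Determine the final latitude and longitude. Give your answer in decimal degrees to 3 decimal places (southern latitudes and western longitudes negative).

latitude -57.795°, longitude -83.388°

Apply the spherical direct solution leg by leg, carrying full precision between legs.
Leg 1: from (-46.206°, -62.014°), δ = 462/3440.065 = 0.134300 rad, θ = 212.2° → φ = -52.537°, λ = -68.751°.
Leg 2: from (-52.537°, -68.751°), δ = 661.1/3440.065 = 0.192177 rad, θ = 254° → φ = -54.209°, λ = -87.047°.
Leg 3: from (-54.209°, -87.047°), δ = 247.8/3440.065 = 0.072034 rad, θ = 151.8° → φ = -57.795°, λ = -83.388°.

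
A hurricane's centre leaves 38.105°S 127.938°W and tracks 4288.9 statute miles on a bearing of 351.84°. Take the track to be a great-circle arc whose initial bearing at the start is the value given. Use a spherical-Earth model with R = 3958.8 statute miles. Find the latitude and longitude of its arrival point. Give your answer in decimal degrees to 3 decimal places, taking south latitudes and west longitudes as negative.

latitude 23.528°, longitude -135.800°

δ = 4288.9/3958.8 = 1.083384 rad (62.0733°).
Converting: φ₁ = -0.665058 rad, θ = 6.140766 rad.
sin φ₂ = sin φ₁ cos δ + cos φ₁ sin δ cos θ = (-0.617105)(0.468341) + (0.786881)(0.883548)(0.989876) = 0.399193
φ₂ = asin(0.399193) = 0.410636 rad = 23.528°.
For the longitude increment, Δλ = atan2( sin θ sin δ cos φ₁, cos δ − sin φ₁ sin φ₂ ) = atan2(-0.098682, 0.714685) = -7.862°.
λ₂ = -127.938° + -7.862° = -135.800°.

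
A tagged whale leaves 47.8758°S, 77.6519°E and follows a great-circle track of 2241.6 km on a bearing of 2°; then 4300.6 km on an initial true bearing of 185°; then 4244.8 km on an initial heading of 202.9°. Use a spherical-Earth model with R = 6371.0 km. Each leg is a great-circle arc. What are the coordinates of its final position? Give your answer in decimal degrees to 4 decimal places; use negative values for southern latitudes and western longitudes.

Apply the spherical direct solution leg by leg, carrying full precision between legs.
Leg 1: from (-47.8758°, 77.6519°), δ = 2241.6/6371 = 0.351844 rad, θ = 2° → φ = -27.7257°, λ = 78.4304°.
Leg 2: from (-27.7257°, 78.4304°), δ = 4300.6/6371 = 0.675027 rad, θ = 185° → φ = -66.1025°, λ = 70.7037°.
Leg 3: from (-66.1025°, 70.7037°), δ = 4244.8/6371 = 0.666269 rad, θ = 202.9° → φ = -71.6921°, λ = -59.3337°.

latitude -71.6921°, longitude -59.3337°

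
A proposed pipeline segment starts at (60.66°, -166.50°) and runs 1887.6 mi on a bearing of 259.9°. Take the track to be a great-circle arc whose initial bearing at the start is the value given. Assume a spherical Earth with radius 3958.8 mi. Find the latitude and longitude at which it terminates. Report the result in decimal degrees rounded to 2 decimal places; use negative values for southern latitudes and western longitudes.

latitude 47.31°, longitude 151.71°

Angular distance δ = d/R = 1887.6 / 3958.8 = 0.476811 rad.
Start latitude φ₁ = 1.058717 rad; initial bearing θ = 4.536111 rad.
sin φ₂ = sin φ₁ cos δ + cos φ₁ sin δ cos θ = (0.871727)(0.888463) + (0.489991)(0.458948)(-0.175367) = 0.735061
φ₂ = asin(0.735061) = 0.825757 rad = 47.31°.
Δλ = atan2( sin θ sin δ cos φ₁ , cos δ − sin φ₁ sin φ₂ ) = atan2(-0.221396, 0.247690) = -0.729402 rad = -41.79°.
λ₂ = -166.50° + -41.79° = -208.29°, normalized to (−180°, 180°] → 151.71°.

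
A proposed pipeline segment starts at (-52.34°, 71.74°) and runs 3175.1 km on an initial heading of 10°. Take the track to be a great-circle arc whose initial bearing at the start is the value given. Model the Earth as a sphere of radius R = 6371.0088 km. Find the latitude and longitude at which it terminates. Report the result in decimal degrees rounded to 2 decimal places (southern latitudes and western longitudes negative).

δ = 3175.1/6371.0088 = 0.498367 rad (28.5543°).
Converting: φ₁ = -0.913505 rad, θ = 0.174533 rad.
Destination latitude: φ₂ = arcsin( sin φ₁ cos δ + cos φ₁ sin δ cos θ ) = arcsin(-0.407753) = -24.06°.
Δλ = atan2( sin θ sin δ cos φ₁ , cos δ − sin φ₁ sin φ₂ ) = atan2(0.050712, 0.555566) = 0.091028 rad = 5.22°.
λ₂ = λ₁ + Δλ = 76.96°.

latitude -24.06°, longitude 76.96°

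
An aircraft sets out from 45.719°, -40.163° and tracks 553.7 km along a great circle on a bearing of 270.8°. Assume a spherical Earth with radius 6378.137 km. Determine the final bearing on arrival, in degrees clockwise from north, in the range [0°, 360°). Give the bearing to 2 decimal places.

final bearing 265.71°

Angular distance δ = d/R = 553.7 / 6378.137 = 0.086812 rad.
With φ₁ = 45.719° = 0.797947 rad and θ = 270.8° = 4.726352 rad:
Applying the spherical law of cosines for sides, sin φ₂ = sin φ₁ cos δ + cos φ₁ sin δ cos θ = 0.714073, so φ₂ = 45.567°.
Then Δλ = atan2(-0.060528, 0.485012) = -0.124156 rad, from sin θ sin δ cos φ₁ over cos δ − sin φ₁ sin φ₂.
λ₂ = λ₁ + Δλ = -47.277°.
The forward bearing on arrival equals the back-azimuth from the destination plus 180°.
Back-azimuth from P₂ (45.57°, -47.28°) to P₁ (45.72°, -40.16°), with Δλ' = λ₁ − λ₂ = 7.11°: atan2( sin Δλ' cos φ₁ , cos φ₂ sin φ₁ − sin φ₂ cos φ₁ cos Δλ' ) = 85.71°.
Final bearing = (85.71° + 180°) mod 360° = 265.71°.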